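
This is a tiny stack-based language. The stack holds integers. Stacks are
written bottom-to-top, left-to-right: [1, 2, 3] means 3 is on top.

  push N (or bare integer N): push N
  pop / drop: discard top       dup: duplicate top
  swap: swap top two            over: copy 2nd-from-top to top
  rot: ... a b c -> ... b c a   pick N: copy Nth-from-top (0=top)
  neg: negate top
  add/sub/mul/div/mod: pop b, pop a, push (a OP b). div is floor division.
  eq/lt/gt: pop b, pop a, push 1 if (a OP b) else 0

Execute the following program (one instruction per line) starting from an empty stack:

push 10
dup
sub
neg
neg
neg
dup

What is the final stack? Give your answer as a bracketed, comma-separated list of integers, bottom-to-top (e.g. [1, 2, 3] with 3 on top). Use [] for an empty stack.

After 'push 10': [10]
After 'dup': [10, 10]
After 'sub': [0]
After 'neg': [0]
After 'neg': [0]
After 'neg': [0]
After 'dup': [0, 0]

Answer: [0, 0]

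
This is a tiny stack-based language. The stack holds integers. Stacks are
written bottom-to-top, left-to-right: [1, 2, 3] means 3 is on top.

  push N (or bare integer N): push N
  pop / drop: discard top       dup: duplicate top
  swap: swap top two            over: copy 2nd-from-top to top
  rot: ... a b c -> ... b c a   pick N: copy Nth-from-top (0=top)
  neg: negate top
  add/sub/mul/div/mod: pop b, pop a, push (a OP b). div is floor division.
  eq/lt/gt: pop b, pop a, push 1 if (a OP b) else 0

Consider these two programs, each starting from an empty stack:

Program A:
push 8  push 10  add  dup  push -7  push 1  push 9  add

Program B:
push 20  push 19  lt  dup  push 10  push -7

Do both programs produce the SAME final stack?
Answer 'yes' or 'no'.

Program A trace:
  After 'push 8': [8]
  After 'push 10': [8, 10]
  After 'add': [18]
  After 'dup': [18, 18]
  After 'push -7': [18, 18, -7]
  After 'push 1': [18, 18, -7, 1]
  After 'push 9': [18, 18, -7, 1, 9]
  After 'add': [18, 18, -7, 10]
Program A final stack: [18, 18, -7, 10]

Program B trace:
  After 'push 20': [20]
  After 'push 19': [20, 19]
  After 'lt': [0]
  After 'dup': [0, 0]
  After 'push 10': [0, 0, 10]
  After 'push -7': [0, 0, 10, -7]
Program B final stack: [0, 0, 10, -7]
Same: no

Answer: no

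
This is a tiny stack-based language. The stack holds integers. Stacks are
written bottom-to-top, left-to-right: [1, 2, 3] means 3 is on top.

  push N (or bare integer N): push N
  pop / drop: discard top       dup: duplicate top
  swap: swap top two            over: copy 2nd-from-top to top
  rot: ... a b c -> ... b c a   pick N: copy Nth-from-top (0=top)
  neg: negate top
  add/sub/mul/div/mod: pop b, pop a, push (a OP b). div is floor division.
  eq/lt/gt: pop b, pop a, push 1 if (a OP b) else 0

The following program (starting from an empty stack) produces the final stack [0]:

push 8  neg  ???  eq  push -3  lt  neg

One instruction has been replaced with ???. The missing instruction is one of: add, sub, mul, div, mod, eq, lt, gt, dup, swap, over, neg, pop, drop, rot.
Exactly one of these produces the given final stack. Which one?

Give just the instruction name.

Answer: dup

Derivation:
Stack before ???: [-8]
Stack after ???:  [-8, -8]
The instruction that transforms [-8] -> [-8, -8] is: dup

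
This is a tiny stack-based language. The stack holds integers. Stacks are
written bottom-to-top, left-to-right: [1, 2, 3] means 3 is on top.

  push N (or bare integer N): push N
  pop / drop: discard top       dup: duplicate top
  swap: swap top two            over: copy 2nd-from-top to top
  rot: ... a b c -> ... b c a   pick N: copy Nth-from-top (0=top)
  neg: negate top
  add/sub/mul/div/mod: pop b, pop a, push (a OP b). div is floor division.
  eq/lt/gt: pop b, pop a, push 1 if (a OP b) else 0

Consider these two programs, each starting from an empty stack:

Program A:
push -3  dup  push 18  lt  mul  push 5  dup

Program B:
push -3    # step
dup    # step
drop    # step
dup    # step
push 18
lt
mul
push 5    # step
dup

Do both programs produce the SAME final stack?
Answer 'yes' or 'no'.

Program A trace:
  After 'push -3': [-3]
  After 'dup': [-3, -3]
  After 'push 18': [-3, -3, 18]
  After 'lt': [-3, 1]
  After 'mul': [-3]
  After 'push 5': [-3, 5]
  After 'dup': [-3, 5, 5]
Program A final stack: [-3, 5, 5]

Program B trace:
  After 'push -3': [-3]
  After 'dup': [-3, -3]
  After 'drop': [-3]
  After 'dup': [-3, -3]
  After 'push 18': [-3, -3, 18]
  After 'lt': [-3, 1]
  After 'mul': [-3]
  After 'push 5': [-3, 5]
  After 'dup': [-3, 5, 5]
Program B final stack: [-3, 5, 5]
Same: yes

Answer: yes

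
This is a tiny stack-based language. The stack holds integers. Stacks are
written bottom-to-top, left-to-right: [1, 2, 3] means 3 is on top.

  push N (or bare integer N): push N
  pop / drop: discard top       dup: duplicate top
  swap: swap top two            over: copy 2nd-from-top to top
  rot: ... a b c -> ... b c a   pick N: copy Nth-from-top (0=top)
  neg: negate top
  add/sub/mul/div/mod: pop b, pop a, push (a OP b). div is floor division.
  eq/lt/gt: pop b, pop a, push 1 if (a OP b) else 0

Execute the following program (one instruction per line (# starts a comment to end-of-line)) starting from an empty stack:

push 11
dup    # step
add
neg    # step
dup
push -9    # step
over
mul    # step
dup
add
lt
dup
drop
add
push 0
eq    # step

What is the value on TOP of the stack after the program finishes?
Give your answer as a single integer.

After 'push 11': [11]
After 'dup': [11, 11]
After 'add': [22]
After 'neg': [-22]
After 'dup': [-22, -22]
After 'push -9': [-22, -22, -9]
After 'over': [-22, -22, -9, -22]
After 'mul': [-22, -22, 198]
After 'dup': [-22, -22, 198, 198]
After 'add': [-22, -22, 396]
After 'lt': [-22, 1]
After 'dup': [-22, 1, 1]
After 'drop': [-22, 1]
After 'add': [-21]
After 'push 0': [-21, 0]
After 'eq': [0]

Answer: 0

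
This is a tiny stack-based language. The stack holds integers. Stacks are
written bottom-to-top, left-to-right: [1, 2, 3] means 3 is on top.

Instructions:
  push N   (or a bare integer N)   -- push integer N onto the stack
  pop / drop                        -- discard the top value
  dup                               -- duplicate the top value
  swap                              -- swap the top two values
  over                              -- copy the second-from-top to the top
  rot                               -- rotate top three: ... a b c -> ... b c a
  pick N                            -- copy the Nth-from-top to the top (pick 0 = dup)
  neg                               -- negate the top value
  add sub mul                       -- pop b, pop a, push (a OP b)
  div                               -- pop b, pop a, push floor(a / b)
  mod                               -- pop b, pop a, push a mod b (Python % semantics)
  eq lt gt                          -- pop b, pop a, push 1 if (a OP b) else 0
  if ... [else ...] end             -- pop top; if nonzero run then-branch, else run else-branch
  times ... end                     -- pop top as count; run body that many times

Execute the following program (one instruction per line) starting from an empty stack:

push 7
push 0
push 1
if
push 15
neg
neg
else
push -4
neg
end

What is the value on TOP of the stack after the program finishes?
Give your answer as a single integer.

Answer: 15

Derivation:
After 'push 7': [7]
After 'push 0': [7, 0]
After 'push 1': [7, 0, 1]
After 'if': [7, 0]
After 'push 15': [7, 0, 15]
After 'neg': [7, 0, -15]
After 'neg': [7, 0, 15]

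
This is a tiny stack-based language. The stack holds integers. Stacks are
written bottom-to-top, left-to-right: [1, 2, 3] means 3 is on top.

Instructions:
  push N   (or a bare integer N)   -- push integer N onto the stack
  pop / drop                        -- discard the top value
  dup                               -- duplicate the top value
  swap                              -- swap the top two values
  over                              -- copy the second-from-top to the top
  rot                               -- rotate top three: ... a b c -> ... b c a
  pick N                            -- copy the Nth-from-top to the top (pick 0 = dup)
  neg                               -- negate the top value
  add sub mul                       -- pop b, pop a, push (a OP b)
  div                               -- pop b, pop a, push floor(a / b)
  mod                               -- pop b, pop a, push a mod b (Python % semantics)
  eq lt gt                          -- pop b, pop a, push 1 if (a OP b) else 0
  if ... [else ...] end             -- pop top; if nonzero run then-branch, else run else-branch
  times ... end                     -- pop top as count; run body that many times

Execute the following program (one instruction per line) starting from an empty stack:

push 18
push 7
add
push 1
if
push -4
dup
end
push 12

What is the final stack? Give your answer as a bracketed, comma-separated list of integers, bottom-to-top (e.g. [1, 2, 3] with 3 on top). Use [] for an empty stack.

After 'push 18': [18]
After 'push 7': [18, 7]
After 'add': [25]
After 'push 1': [25, 1]
After 'if': [25]
After 'push -4': [25, -4]
After 'dup': [25, -4, -4]
After 'push 12': [25, -4, -4, 12]

Answer: [25, -4, -4, 12]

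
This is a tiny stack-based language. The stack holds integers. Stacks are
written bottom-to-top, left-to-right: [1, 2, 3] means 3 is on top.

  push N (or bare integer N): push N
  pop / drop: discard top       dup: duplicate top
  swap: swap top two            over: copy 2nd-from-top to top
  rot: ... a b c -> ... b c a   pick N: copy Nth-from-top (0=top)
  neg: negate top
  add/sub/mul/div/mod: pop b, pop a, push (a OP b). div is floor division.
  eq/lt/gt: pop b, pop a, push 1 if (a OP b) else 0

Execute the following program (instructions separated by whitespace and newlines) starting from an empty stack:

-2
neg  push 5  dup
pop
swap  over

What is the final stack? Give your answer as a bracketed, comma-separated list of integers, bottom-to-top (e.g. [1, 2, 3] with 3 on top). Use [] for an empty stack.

Answer: [5, 2, 5]

Derivation:
After 'push -2': [-2]
After 'neg': [2]
After 'push 5': [2, 5]
After 'dup': [2, 5, 5]
After 'pop': [2, 5]
After 'swap': [5, 2]
After 'over': [5, 2, 5]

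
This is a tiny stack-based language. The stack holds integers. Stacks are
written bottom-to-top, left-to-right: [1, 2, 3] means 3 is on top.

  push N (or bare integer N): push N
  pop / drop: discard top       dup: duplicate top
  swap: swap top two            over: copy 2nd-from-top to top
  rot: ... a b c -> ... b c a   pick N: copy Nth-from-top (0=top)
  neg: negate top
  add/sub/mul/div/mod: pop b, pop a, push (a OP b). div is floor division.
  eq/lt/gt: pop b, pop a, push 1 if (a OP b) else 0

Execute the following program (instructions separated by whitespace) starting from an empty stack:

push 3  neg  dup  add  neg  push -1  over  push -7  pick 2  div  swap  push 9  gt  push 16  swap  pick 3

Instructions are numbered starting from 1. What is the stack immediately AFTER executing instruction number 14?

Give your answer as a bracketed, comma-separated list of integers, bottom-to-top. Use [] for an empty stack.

Answer: [6, -1, 7, 0, 16]

Derivation:
Step 1 ('push 3'): [3]
Step 2 ('neg'): [-3]
Step 3 ('dup'): [-3, -3]
Step 4 ('add'): [-6]
Step 5 ('neg'): [6]
Step 6 ('push -1'): [6, -1]
Step 7 ('over'): [6, -1, 6]
Step 8 ('push -7'): [6, -1, 6, -7]
Step 9 ('pick 2'): [6, -1, 6, -7, -1]
Step 10 ('div'): [6, -1, 6, 7]
Step 11 ('swap'): [6, -1, 7, 6]
Step 12 ('push 9'): [6, -1, 7, 6, 9]
Step 13 ('gt'): [6, -1, 7, 0]
Step 14 ('push 16'): [6, -1, 7, 0, 16]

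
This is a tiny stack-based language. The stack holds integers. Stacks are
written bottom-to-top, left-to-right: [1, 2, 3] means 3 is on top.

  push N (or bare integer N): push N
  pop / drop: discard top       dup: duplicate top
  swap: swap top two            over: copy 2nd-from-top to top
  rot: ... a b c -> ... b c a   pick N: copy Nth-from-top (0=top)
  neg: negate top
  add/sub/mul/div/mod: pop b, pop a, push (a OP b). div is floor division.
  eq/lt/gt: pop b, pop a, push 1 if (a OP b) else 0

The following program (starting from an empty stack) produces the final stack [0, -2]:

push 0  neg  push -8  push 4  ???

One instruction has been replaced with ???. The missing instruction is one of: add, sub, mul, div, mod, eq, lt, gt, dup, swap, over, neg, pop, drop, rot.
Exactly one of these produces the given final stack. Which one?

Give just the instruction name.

Stack before ???: [0, -8, 4]
Stack after ???:  [0, -2]
The instruction that transforms [0, -8, 4] -> [0, -2] is: div

Answer: div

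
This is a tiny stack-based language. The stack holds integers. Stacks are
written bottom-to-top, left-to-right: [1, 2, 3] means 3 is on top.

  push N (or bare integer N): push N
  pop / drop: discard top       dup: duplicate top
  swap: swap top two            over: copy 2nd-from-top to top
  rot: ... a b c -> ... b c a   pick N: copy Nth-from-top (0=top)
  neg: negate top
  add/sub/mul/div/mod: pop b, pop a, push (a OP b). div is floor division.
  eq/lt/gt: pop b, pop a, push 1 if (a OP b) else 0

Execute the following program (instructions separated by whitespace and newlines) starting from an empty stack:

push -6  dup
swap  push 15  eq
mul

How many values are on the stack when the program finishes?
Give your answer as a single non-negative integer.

After 'push -6': stack = [-6] (depth 1)
After 'dup': stack = [-6, -6] (depth 2)
After 'swap': stack = [-6, -6] (depth 2)
After 'push 15': stack = [-6, -6, 15] (depth 3)
After 'eq': stack = [-6, 0] (depth 2)
After 'mul': stack = [0] (depth 1)

Answer: 1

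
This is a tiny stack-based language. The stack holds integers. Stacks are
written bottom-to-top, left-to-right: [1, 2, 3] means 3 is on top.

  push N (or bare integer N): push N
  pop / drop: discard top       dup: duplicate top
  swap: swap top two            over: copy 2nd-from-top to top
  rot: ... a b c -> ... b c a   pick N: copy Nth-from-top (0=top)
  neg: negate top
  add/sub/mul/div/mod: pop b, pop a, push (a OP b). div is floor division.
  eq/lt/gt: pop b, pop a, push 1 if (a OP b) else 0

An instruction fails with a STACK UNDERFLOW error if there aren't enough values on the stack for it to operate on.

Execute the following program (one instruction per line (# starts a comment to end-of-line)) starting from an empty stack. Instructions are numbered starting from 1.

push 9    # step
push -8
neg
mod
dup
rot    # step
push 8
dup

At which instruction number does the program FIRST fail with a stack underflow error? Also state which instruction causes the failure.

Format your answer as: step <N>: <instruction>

Answer: step 6: rot

Derivation:
Step 1 ('push 9'): stack = [9], depth = 1
Step 2 ('push -8'): stack = [9, -8], depth = 2
Step 3 ('neg'): stack = [9, 8], depth = 2
Step 4 ('mod'): stack = [1], depth = 1
Step 5 ('dup'): stack = [1, 1], depth = 2
Step 6 ('rot'): needs 3 value(s) but depth is 2 — STACK UNDERFLOW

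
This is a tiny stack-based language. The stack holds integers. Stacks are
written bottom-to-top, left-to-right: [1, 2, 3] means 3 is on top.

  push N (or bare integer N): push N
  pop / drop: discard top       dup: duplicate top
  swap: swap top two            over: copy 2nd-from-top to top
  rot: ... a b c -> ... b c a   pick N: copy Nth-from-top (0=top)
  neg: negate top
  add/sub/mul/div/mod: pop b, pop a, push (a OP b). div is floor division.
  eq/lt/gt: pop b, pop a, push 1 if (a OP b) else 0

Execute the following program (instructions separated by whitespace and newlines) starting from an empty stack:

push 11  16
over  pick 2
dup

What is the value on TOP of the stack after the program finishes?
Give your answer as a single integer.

Answer: 11

Derivation:
After 'push 11': [11]
After 'push 16': [11, 16]
After 'over': [11, 16, 11]
After 'pick 2': [11, 16, 11, 11]
After 'dup': [11, 16, 11, 11, 11]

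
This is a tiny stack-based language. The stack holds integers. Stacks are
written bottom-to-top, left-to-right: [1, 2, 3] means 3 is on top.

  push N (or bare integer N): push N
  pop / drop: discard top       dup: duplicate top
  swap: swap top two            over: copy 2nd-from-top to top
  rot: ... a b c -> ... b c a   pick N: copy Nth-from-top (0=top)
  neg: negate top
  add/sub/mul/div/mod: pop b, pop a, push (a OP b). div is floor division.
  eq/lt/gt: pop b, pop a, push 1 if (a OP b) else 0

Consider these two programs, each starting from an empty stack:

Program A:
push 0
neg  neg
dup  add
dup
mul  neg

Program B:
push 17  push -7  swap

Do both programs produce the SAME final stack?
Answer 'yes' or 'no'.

Answer: no

Derivation:
Program A trace:
  After 'push 0': [0]
  After 'neg': [0]
  After 'neg': [0]
  After 'dup': [0, 0]
  After 'add': [0]
  After 'dup': [0, 0]
  After 'mul': [0]
  After 'neg': [0]
Program A final stack: [0]

Program B trace:
  After 'push 17': [17]
  After 'push -7': [17, -7]
  After 'swap': [-7, 17]
Program B final stack: [-7, 17]
Same: no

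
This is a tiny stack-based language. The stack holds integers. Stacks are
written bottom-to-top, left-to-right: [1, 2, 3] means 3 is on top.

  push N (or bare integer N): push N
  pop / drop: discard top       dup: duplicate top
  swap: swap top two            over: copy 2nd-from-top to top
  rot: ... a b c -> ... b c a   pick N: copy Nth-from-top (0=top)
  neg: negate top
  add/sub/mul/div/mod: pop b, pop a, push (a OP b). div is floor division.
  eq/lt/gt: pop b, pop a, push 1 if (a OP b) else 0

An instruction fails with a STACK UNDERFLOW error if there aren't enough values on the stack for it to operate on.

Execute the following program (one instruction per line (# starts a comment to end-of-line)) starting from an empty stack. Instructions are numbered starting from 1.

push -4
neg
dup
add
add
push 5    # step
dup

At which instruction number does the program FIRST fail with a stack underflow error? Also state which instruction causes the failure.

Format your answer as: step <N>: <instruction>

Step 1 ('push -4'): stack = [-4], depth = 1
Step 2 ('neg'): stack = [4], depth = 1
Step 3 ('dup'): stack = [4, 4], depth = 2
Step 4 ('add'): stack = [8], depth = 1
Step 5 ('add'): needs 2 value(s) but depth is 1 — STACK UNDERFLOW

Answer: step 5: add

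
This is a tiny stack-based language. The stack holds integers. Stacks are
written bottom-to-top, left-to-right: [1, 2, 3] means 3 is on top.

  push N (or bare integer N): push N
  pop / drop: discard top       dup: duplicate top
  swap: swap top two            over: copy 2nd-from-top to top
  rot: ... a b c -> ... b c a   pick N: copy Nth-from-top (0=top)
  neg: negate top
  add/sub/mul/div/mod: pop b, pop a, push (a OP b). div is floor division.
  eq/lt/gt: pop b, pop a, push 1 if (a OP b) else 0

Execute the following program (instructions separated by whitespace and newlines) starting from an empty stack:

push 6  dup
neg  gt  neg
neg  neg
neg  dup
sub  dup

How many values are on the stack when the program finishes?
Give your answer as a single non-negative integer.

After 'push 6': stack = [6] (depth 1)
After 'dup': stack = [6, 6] (depth 2)
After 'neg': stack = [6, -6] (depth 2)
After 'gt': stack = [1] (depth 1)
After 'neg': stack = [-1] (depth 1)
After 'neg': stack = [1] (depth 1)
After 'neg': stack = [-1] (depth 1)
After 'neg': stack = [1] (depth 1)
After 'dup': stack = [1, 1] (depth 2)
After 'sub': stack = [0] (depth 1)
After 'dup': stack = [0, 0] (depth 2)

Answer: 2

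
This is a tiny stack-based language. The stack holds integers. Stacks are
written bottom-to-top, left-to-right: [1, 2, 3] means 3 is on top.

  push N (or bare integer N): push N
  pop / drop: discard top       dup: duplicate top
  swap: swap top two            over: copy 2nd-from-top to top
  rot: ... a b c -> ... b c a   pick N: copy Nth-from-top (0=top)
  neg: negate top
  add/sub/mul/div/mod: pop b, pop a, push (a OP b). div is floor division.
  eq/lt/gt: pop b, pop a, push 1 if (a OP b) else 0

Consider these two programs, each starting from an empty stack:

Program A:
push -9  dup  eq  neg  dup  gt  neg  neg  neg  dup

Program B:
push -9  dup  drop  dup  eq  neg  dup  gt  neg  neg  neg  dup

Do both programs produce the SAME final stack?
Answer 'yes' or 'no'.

Answer: yes

Derivation:
Program A trace:
  After 'push -9': [-9]
  After 'dup': [-9, -9]
  After 'eq': [1]
  After 'neg': [-1]
  After 'dup': [-1, -1]
  After 'gt': [0]
  After 'neg': [0]
  After 'neg': [0]
  After 'neg': [0]
  After 'dup': [0, 0]
Program A final stack: [0, 0]

Program B trace:
  After 'push -9': [-9]
  After 'dup': [-9, -9]
  After 'drop': [-9]
  After 'dup': [-9, -9]
  After 'eq': [1]
  After 'neg': [-1]
  After 'dup': [-1, -1]
  After 'gt': [0]
  After 'neg': [0]
  After 'neg': [0]
  After 'neg': [0]
  After 'dup': [0, 0]
Program B final stack: [0, 0]
Same: yes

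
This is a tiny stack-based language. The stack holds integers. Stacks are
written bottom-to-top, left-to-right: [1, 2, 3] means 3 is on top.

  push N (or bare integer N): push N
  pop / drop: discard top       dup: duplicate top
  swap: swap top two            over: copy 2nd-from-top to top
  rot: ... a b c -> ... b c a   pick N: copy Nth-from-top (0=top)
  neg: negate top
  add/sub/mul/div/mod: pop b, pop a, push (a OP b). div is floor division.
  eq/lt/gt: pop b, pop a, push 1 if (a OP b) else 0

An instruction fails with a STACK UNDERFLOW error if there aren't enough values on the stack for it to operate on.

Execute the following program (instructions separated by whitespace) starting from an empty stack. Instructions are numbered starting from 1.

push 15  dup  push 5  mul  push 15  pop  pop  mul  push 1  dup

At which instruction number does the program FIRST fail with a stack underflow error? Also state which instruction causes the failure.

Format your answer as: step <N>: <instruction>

Step 1 ('push 15'): stack = [15], depth = 1
Step 2 ('dup'): stack = [15, 15], depth = 2
Step 3 ('push 5'): stack = [15, 15, 5], depth = 3
Step 4 ('mul'): stack = [15, 75], depth = 2
Step 5 ('push 15'): stack = [15, 75, 15], depth = 3
Step 6 ('pop'): stack = [15, 75], depth = 2
Step 7 ('pop'): stack = [15], depth = 1
Step 8 ('mul'): needs 2 value(s) but depth is 1 — STACK UNDERFLOW

Answer: step 8: mul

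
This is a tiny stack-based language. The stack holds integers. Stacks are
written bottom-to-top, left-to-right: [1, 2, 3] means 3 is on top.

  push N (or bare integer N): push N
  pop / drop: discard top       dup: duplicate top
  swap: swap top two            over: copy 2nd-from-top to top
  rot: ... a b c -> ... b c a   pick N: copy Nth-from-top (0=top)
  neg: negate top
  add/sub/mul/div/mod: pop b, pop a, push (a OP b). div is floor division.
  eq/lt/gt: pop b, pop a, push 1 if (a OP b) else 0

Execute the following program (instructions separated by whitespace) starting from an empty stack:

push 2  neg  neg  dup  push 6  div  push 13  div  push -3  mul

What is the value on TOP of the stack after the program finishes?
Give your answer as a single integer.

After 'push 2': [2]
After 'neg': [-2]
After 'neg': [2]
After 'dup': [2, 2]
After 'push 6': [2, 2, 6]
After 'div': [2, 0]
After 'push 13': [2, 0, 13]
After 'div': [2, 0]
After 'push -3': [2, 0, -3]
After 'mul': [2, 0]

Answer: 0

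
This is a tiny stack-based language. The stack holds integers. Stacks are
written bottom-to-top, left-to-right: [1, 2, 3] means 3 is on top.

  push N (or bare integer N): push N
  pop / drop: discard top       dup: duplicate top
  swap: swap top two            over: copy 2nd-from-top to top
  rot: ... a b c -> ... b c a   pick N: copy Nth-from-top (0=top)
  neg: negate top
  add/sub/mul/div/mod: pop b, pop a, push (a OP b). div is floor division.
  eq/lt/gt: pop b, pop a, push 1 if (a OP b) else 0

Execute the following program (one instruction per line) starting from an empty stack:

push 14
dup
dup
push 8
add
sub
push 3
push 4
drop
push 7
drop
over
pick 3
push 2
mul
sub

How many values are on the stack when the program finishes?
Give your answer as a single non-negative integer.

After 'push 14': stack = [14] (depth 1)
After 'dup': stack = [14, 14] (depth 2)
After 'dup': stack = [14, 14, 14] (depth 3)
After 'push 8': stack = [14, 14, 14, 8] (depth 4)
After 'add': stack = [14, 14, 22] (depth 3)
After 'sub': stack = [14, -8] (depth 2)
After 'push 3': stack = [14, -8, 3] (depth 3)
After 'push 4': stack = [14, -8, 3, 4] (depth 4)
After 'drop': stack = [14, -8, 3] (depth 3)
After 'push 7': stack = [14, -8, 3, 7] (depth 4)
After 'drop': stack = [14, -8, 3] (depth 3)
After 'over': stack = [14, -8, 3, -8] (depth 4)
After 'pick 3': stack = [14, -8, 3, -8, 14] (depth 5)
After 'push 2': stack = [14, -8, 3, -8, 14, 2] (depth 6)
After 'mul': stack = [14, -8, 3, -8, 28] (depth 5)
After 'sub': stack = [14, -8, 3, -36] (depth 4)

Answer: 4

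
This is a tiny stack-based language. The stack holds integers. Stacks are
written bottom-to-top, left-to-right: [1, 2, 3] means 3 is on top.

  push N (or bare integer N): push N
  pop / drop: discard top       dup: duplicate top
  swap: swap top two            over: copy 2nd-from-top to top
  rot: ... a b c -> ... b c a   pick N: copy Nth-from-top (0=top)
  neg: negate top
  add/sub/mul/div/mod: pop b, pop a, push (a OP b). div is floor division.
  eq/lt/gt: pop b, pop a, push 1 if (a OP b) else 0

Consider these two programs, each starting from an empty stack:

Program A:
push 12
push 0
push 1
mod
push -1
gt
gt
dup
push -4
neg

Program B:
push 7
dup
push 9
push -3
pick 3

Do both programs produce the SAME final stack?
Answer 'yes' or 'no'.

Program A trace:
  After 'push 12': [12]
  After 'push 0': [12, 0]
  After 'push 1': [12, 0, 1]
  After 'mod': [12, 0]
  After 'push -1': [12, 0, -1]
  After 'gt': [12, 1]
  After 'gt': [1]
  After 'dup': [1, 1]
  After 'push -4': [1, 1, -4]
  After 'neg': [1, 1, 4]
Program A final stack: [1, 1, 4]

Program B trace:
  After 'push 7': [7]
  After 'dup': [7, 7]
  After 'push 9': [7, 7, 9]
  After 'push -3': [7, 7, 9, -3]
  After 'pick 3': [7, 7, 9, -3, 7]
Program B final stack: [7, 7, 9, -3, 7]
Same: no

Answer: no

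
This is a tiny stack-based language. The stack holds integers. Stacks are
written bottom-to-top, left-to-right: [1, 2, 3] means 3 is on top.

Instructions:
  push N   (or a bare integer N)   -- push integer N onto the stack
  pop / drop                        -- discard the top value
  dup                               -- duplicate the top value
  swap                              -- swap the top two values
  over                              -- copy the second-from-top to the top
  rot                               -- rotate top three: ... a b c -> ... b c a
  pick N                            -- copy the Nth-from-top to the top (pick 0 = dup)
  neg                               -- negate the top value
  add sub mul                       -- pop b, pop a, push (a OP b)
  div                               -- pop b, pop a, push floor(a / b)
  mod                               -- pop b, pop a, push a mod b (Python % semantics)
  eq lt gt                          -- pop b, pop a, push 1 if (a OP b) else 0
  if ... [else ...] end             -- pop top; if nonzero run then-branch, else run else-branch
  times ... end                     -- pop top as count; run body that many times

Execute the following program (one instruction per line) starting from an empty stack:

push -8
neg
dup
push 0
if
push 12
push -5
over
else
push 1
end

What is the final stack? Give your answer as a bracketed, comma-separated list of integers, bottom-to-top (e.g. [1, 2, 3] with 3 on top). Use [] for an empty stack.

After 'push -8': [-8]
After 'neg': [8]
After 'dup': [8, 8]
After 'push 0': [8, 8, 0]
After 'if': [8, 8]
After 'push 1': [8, 8, 1]

Answer: [8, 8, 1]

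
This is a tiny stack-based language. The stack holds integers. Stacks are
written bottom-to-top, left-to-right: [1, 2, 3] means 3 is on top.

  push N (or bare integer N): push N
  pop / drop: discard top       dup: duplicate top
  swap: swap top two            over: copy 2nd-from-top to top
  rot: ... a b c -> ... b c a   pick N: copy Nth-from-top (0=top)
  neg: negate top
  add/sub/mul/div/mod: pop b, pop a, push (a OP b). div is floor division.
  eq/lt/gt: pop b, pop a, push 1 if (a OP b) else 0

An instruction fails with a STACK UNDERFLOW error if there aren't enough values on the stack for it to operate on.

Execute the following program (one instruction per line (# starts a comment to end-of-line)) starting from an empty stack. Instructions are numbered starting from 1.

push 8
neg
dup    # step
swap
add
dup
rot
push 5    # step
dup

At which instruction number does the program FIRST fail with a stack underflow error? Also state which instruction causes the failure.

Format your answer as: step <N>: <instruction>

Step 1 ('push 8'): stack = [8], depth = 1
Step 2 ('neg'): stack = [-8], depth = 1
Step 3 ('dup'): stack = [-8, -8], depth = 2
Step 4 ('swap'): stack = [-8, -8], depth = 2
Step 5 ('add'): stack = [-16], depth = 1
Step 6 ('dup'): stack = [-16, -16], depth = 2
Step 7 ('rot'): needs 3 value(s) but depth is 2 — STACK UNDERFLOW

Answer: step 7: rot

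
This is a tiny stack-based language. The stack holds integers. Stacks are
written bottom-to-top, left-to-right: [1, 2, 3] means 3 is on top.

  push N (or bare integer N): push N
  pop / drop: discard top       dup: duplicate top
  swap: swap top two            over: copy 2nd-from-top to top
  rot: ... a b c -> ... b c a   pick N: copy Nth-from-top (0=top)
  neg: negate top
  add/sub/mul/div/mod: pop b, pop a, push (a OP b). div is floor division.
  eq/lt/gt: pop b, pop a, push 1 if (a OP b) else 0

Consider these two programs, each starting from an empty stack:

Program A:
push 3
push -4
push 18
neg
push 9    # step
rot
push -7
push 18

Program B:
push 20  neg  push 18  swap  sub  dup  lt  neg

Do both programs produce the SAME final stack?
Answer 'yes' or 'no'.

Answer: no

Derivation:
Program A trace:
  After 'push 3': [3]
  After 'push -4': [3, -4]
  After 'push 18': [3, -4, 18]
  After 'neg': [3, -4, -18]
  After 'push 9': [3, -4, -18, 9]
  After 'rot': [3, -18, 9, -4]
  After 'push -7': [3, -18, 9, -4, -7]
  After 'push 18': [3, -18, 9, -4, -7, 18]
Program A final stack: [3, -18, 9, -4, -7, 18]

Program B trace:
  After 'push 20': [20]
  After 'neg': [-20]
  After 'push 18': [-20, 18]
  After 'swap': [18, -20]
  After 'sub': [38]
  After 'dup': [38, 38]
  After 'lt': [0]
  After 'neg': [0]
Program B final stack: [0]
Same: no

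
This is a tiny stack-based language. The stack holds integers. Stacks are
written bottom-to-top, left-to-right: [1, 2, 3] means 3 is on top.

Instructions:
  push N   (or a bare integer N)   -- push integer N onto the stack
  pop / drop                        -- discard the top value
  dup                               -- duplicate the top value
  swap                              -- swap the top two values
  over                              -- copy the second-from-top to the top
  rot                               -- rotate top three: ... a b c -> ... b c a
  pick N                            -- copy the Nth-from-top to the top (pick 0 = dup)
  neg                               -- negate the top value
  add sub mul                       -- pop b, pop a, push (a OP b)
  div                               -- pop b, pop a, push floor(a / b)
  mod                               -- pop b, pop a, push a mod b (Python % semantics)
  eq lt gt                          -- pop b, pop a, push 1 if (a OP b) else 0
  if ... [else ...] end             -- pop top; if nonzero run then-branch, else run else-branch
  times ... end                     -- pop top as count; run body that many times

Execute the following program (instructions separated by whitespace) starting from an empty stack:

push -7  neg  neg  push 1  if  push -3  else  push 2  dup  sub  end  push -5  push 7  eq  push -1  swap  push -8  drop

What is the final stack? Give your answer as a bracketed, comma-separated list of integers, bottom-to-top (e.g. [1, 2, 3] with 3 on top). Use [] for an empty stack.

Answer: [-7, -3, -1, 0]

Derivation:
After 'push -7': [-7]
After 'neg': [7]
After 'neg': [-7]
After 'push 1': [-7, 1]
After 'if': [-7]
After 'push -3': [-7, -3]
After 'push -5': [-7, -3, -5]
After 'push 7': [-7, -3, -5, 7]
After 'eq': [-7, -3, 0]
After 'push -1': [-7, -3, 0, -1]
After 'swap': [-7, -3, -1, 0]
After 'push -8': [-7, -3, -1, 0, -8]
After 'drop': [-7, -3, -1, 0]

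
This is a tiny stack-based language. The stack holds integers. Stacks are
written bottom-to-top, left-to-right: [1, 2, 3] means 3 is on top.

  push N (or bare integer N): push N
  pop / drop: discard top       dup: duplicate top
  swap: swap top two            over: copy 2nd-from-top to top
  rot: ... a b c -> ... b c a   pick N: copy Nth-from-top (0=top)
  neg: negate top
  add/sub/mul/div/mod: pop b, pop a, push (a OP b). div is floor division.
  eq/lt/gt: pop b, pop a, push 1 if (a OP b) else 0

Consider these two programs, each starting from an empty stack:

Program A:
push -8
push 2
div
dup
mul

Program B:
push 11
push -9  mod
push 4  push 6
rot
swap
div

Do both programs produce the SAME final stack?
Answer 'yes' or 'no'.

Answer: no

Derivation:
Program A trace:
  After 'push -8': [-8]
  After 'push 2': [-8, 2]
  After 'div': [-4]
  After 'dup': [-4, -4]
  After 'mul': [16]
Program A final stack: [16]

Program B trace:
  After 'push 11': [11]
  After 'push -9': [11, -9]
  After 'mod': [-7]
  After 'push 4': [-7, 4]
  After 'push 6': [-7, 4, 6]
  After 'rot': [4, 6, -7]
  After 'swap': [4, -7, 6]
  After 'div': [4, -2]
Program B final stack: [4, -2]
Same: no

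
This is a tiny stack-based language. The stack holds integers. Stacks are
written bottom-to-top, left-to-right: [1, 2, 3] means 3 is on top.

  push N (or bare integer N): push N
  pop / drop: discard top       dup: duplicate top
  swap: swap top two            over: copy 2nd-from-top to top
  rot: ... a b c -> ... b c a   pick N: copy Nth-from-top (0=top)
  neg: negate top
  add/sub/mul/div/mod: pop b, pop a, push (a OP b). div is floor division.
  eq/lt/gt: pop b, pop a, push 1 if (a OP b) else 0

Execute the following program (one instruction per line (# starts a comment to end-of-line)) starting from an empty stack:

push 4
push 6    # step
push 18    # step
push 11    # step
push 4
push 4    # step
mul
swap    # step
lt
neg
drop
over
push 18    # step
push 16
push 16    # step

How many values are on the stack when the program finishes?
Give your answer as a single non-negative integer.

After 'push 4': stack = [4] (depth 1)
After 'push 6': stack = [4, 6] (depth 2)
After 'push 18': stack = [4, 6, 18] (depth 3)
After 'push 11': stack = [4, 6, 18, 11] (depth 4)
After 'push 4': stack = [4, 6, 18, 11, 4] (depth 5)
After 'push 4': stack = [4, 6, 18, 11, 4, 4] (depth 6)
After 'mul': stack = [4, 6, 18, 11, 16] (depth 5)
After 'swap': stack = [4, 6, 18, 16, 11] (depth 5)
After 'lt': stack = [4, 6, 18, 0] (depth 4)
After 'neg': stack = [4, 6, 18, 0] (depth 4)
After 'drop': stack = [4, 6, 18] (depth 3)
After 'over': stack = [4, 6, 18, 6] (depth 4)
After 'push 18': stack = [4, 6, 18, 6, 18] (depth 5)
After 'push 16': stack = [4, 6, 18, 6, 18, 16] (depth 6)
After 'push 16': stack = [4, 6, 18, 6, 18, 16, 16] (depth 7)

Answer: 7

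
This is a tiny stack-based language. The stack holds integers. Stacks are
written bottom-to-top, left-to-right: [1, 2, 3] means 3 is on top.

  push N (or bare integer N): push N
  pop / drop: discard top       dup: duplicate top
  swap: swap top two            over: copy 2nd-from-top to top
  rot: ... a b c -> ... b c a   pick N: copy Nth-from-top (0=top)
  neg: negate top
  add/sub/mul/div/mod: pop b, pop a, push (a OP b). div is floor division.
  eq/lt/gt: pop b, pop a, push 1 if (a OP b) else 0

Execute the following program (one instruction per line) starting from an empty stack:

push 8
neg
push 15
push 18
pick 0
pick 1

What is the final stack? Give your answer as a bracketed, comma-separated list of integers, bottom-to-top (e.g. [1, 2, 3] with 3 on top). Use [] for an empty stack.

Answer: [-8, 15, 18, 18, 18]

Derivation:
After 'push 8': [8]
After 'neg': [-8]
After 'push 15': [-8, 15]
After 'push 18': [-8, 15, 18]
After 'pick 0': [-8, 15, 18, 18]
After 'pick 1': [-8, 15, 18, 18, 18]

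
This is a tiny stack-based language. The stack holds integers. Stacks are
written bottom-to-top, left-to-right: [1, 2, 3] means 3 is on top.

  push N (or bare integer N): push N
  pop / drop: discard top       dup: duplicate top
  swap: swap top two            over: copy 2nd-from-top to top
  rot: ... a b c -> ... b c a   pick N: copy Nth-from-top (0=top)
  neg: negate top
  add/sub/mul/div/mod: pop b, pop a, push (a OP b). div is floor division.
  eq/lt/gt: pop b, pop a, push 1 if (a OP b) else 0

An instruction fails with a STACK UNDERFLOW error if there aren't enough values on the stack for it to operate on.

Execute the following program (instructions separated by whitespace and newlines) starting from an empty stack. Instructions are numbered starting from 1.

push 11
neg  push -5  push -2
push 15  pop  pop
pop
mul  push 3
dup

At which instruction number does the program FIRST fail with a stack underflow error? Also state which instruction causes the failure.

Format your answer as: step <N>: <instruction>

Answer: step 9: mul

Derivation:
Step 1 ('push 11'): stack = [11], depth = 1
Step 2 ('neg'): stack = [-11], depth = 1
Step 3 ('push -5'): stack = [-11, -5], depth = 2
Step 4 ('push -2'): stack = [-11, -5, -2], depth = 3
Step 5 ('push 15'): stack = [-11, -5, -2, 15], depth = 4
Step 6 ('pop'): stack = [-11, -5, -2], depth = 3
Step 7 ('pop'): stack = [-11, -5], depth = 2
Step 8 ('pop'): stack = [-11], depth = 1
Step 9 ('mul'): needs 2 value(s) but depth is 1 — STACK UNDERFLOW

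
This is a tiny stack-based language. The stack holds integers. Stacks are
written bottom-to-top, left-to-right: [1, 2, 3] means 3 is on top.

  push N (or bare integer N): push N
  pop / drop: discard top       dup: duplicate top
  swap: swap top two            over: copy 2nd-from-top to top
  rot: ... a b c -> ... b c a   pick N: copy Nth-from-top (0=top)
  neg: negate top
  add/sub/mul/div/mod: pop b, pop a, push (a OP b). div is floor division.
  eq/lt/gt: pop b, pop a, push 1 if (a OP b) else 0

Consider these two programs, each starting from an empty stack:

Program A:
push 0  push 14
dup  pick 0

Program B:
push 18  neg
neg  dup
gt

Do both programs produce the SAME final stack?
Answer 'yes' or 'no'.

Program A trace:
  After 'push 0': [0]
  After 'push 14': [0, 14]
  After 'dup': [0, 14, 14]
  After 'pick 0': [0, 14, 14, 14]
Program A final stack: [0, 14, 14, 14]

Program B trace:
  After 'push 18': [18]
  After 'neg': [-18]
  After 'neg': [18]
  After 'dup': [18, 18]
  After 'gt': [0]
Program B final stack: [0]
Same: no

Answer: no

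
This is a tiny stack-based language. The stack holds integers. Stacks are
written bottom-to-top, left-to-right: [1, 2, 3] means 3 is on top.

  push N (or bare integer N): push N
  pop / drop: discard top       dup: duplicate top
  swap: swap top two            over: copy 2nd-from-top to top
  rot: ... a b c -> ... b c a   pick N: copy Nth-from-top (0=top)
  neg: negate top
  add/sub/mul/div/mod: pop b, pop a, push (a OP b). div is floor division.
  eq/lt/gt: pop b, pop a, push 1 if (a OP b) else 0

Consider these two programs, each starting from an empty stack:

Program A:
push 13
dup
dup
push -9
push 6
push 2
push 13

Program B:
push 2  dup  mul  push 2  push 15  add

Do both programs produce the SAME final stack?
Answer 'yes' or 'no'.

Answer: no

Derivation:
Program A trace:
  After 'push 13': [13]
  After 'dup': [13, 13]
  After 'dup': [13, 13, 13]
  After 'push -9': [13, 13, 13, -9]
  After 'push 6': [13, 13, 13, -9, 6]
  After 'push 2': [13, 13, 13, -9, 6, 2]
  After 'push 13': [13, 13, 13, -9, 6, 2, 13]
Program A final stack: [13, 13, 13, -9, 6, 2, 13]

Program B trace:
  After 'push 2': [2]
  After 'dup': [2, 2]
  After 'mul': [4]
  After 'push 2': [4, 2]
  After 'push 15': [4, 2, 15]
  After 'add': [4, 17]
Program B final stack: [4, 17]
Same: no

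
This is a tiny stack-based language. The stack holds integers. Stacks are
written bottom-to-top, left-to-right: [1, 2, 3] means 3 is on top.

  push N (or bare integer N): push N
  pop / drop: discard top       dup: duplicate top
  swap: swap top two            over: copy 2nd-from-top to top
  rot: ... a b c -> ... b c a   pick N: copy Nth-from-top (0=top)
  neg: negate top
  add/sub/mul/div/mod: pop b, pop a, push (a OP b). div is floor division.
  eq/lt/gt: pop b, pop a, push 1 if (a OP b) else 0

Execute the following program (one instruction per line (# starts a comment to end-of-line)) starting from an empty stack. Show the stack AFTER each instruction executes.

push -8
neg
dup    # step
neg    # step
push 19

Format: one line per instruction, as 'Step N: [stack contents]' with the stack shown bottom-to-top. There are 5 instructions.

Step 1: [-8]
Step 2: [8]
Step 3: [8, 8]
Step 4: [8, -8]
Step 5: [8, -8, 19]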